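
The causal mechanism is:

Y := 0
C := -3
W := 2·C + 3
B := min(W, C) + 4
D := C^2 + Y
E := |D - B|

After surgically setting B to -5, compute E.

14

Under do(B=-5), the mechanism B := min(W, C) + 4 is discarded; B is fixed at -5.
D = C^2 + Y  [with C=-3, Y=0]  = 9
E = |D - B|  [with D=9, B=-5]  = 14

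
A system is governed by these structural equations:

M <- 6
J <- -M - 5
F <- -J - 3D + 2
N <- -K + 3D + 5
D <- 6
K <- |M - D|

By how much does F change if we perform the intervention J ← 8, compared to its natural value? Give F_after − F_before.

-19

Under do(J=8), the mechanism J <- -M - 5 is discarded; J is fixed at 8.
F = -J - 3D + 2  [with J=8, D=6]  = -24
Without intervention: J = -M - 5  [with M=6]  = -11; F = -J - 3D + 2  [with J=-11, D=6]  = -5.
Change = -24 − (-5) = -19.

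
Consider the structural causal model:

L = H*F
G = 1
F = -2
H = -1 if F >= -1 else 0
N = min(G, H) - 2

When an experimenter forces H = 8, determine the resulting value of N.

do(H=8) replaces the equation H = -1 if F >= -1 else 0 with the constant H = 8.
N = min(G, H) - 2  [with G=1, H=8]  = -1

-1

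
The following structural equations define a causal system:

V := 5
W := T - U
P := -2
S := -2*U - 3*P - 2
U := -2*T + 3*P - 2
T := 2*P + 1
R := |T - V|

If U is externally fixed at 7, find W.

-10

Intervening sets U = 7 and removes its equation (U := -2*T + 3*P - 2).
T = 2*P + 1  [with P=-2]  = -3
W = T - U  [with T=-3, U=7]  = -10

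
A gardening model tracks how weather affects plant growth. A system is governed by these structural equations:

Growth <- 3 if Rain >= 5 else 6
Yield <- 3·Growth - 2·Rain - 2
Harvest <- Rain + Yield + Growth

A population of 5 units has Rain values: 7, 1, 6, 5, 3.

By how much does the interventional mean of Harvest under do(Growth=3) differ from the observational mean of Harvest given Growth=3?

1.6

The intervention sets Growth=3 in all 5 units regardless of Rain. Recomputing Harvest per unit gives 3, 9, 4, 5, 7; average 5.6.
Conditioning on Growth=3 selects the 3 unit(s) with Rain ∈ {7, 6, 5}. Their Harvest values: 3, 4, 5. Mean = 4.
Difference = 5.6 − 4 = 1.6.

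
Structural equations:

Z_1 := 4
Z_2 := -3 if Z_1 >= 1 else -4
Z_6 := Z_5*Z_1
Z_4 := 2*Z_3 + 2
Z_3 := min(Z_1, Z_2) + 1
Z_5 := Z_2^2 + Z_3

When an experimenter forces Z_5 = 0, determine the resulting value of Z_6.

The intervention breaks the incoming arrows to Z_5: Z_5 := Z_2^2 + Z_3 no longer applies, and Z_5 = 0.
Z_6 = Z_5*Z_1  [with Z_5=0, Z_1=4]  = 0

0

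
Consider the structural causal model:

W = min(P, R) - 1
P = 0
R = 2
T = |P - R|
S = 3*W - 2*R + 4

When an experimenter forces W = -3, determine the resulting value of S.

-9

The intervention breaks the incoming arrows to W: W = min(P, R) - 1 no longer applies, and W = -3.
S = 3*W - 2*R + 4  [with W=-3, R=2]  = -9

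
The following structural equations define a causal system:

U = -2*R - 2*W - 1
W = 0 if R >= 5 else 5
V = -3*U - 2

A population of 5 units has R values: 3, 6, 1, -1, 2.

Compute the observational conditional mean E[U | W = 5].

Conditioning on W=5 selects the 4 unit(s) with R ∈ {3, 1, -1, 2}. Their U values: -17, -13, -9, -15. Mean = -13.5.

-13.5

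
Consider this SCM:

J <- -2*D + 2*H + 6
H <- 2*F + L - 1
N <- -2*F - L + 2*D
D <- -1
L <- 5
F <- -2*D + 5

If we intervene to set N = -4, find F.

7

Under do(N=-4), the mechanism N <- -2*F - L + 2*D is discarded; N is fixed at -4.
Since F is not a descendant of the intervened variable, it is unaffected.
F = -2*D + 5  [with D=-1]  = 7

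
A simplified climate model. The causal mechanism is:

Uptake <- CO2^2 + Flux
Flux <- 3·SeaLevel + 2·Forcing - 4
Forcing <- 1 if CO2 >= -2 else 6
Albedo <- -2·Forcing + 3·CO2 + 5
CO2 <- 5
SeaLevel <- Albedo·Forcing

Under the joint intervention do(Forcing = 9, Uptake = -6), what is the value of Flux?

68

Setting Forcing = 9, Uptake = -6 by intervention discards those variables' equations.
Albedo = -2·Forcing + 3·CO2 + 5  [with Forcing=9, CO2=5]  = 2
SeaLevel = Albedo·Forcing  [with Albedo=2, Forcing=9]  = 18
Flux = 3·SeaLevel + 2·Forcing - 4  [with SeaLevel=18, Forcing=9]  = 68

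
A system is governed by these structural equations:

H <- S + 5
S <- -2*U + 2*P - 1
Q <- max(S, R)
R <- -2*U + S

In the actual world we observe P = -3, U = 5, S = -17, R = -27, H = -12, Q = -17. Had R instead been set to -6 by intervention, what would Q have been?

Under do(R=-6), the mechanism R <- -2*U + S is discarded; R is fixed at -6.
S = -2*U + 2*P - 1  [with U=5, P=-3]  = -17
Q = max(S, R)  [with S=-17, R=-6]  = -6

-6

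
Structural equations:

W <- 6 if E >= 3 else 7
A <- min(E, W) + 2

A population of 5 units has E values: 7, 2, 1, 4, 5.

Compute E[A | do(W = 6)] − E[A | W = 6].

do(W=6) breaks W's dependence on E. With W=6 fixed, A across the units is 8, 4, 3, 6, 7, mean 5.6.
Observing W=6 restricts to units where W's equation naturally yields 6: E ∈ {7, 4, 5}. In that subpopulation A = 8, 6, 7, mean 7.
Difference = 5.6 − 7 = -1.4.

-1.4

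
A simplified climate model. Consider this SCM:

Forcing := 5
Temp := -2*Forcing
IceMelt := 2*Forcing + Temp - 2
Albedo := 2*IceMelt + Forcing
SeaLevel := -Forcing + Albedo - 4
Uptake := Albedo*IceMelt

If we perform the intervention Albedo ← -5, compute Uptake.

Under do(Albedo=-5), the mechanism Albedo := 2*IceMelt + Forcing is discarded; Albedo is fixed at -5.
Temp = -2*Forcing  [with Forcing=5]  = -10
IceMelt = 2*Forcing + Temp - 2  [with Forcing=5, Temp=-10]  = -2
Uptake = Albedo*IceMelt  [with Albedo=-5, IceMelt=-2]  = 10

10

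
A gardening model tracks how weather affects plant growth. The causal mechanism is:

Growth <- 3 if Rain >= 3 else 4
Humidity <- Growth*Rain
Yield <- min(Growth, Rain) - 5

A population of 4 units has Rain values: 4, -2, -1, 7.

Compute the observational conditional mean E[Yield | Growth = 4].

-6.5

E[Yield|Growth=4] averages over only the 2 units with Growth=4 (Rain = -2, -1): Yield = -7, -6, mean -6.5.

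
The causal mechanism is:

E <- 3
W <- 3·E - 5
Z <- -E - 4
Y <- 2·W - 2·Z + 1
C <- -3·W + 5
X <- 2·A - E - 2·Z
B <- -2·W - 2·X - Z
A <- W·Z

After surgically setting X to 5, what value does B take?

-11

Intervening sets X = 5 and removes its equation (X <- 2·A - E - 2·Z).
Z = -E - 4  [with E=3]  = -7
W = 3·E - 5  [with E=3]  = 4
B = -2·W - 2·X - Z  [with W=4, X=5, Z=-7]  = -11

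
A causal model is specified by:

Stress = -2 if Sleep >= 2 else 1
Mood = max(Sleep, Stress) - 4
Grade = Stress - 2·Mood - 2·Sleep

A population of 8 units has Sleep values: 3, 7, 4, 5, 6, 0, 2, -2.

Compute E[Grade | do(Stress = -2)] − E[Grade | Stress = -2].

5.5

Under do(Stress=-2), Stress's equation is replaced by Stress=-2 for every unit. Per-unit Grade: -6, -22, -10, -14, -18, 6, -2, 14. Mean = -6.5.
Conditioning on Stress=-2 selects the 6 unit(s) with Sleep ∈ {3, 7, 4, 5, 6, 2}. Their Grade values: -6, -22, -10, -14, -18, -2. Mean = -12.
Difference = -6.5 − (-12) = 5.5.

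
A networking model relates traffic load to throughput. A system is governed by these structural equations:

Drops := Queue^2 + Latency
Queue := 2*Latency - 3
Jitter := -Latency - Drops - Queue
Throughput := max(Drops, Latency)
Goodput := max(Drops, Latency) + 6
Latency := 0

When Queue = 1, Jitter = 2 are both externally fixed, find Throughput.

Setting Queue = 1, Jitter = 2 by intervention discards those variables' equations.
Drops = Queue^2 + Latency  [with Queue=1, Latency=0]  = 1
Throughput = max(Drops, Latency)  [with Drops=1, Latency=0]  = 1

1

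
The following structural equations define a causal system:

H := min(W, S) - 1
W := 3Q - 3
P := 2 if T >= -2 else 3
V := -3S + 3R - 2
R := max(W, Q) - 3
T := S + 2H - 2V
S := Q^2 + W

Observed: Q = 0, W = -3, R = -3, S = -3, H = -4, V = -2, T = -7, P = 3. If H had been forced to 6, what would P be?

do(H=6) replaces the equation H := min(W, S) - 1 with the constant H = 6.
W = 3Q - 3  [with Q=0]  = -3
R = max(W, Q) - 3  [with W=-3, Q=0]  = -3
S = Q^2 + W  [with Q=0, W=-3]  = -3
V = -3S + 3R - 2  [with S=-3, R=-3]  = -2
T = S + 2H - 2V  [with S=-3, H=6, V=-2]  = 13
P = 2 if T >= -2 else 3  [with T=13]  = 2

2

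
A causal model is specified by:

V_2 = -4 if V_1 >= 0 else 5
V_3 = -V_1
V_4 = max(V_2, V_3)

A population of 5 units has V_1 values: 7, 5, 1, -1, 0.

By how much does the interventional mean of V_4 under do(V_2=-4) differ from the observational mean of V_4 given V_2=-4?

Under do(V_2=-4), V_2's equation is replaced by V_2=-4 for every unit. Per-unit V_4: -4, -4, -1, 1, 0. Mean = -1.6.
E[V_4|V_2=-4] averages over only the 4 units with V_2=-4 (V_1 = 7, 5, 1, 0): V_4 = -4, -4, -1, 0, mean -2.25.
Difference = -1.6 − (-2.25) = 0.65.

0.65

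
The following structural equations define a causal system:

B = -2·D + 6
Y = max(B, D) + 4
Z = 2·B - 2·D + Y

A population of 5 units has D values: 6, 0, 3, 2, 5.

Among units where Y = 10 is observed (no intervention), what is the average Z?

4

Conditioning on Y=10 selects the 2 unit(s) with D ∈ {6, 0}. Their Z values: -14, 22. Mean = 4.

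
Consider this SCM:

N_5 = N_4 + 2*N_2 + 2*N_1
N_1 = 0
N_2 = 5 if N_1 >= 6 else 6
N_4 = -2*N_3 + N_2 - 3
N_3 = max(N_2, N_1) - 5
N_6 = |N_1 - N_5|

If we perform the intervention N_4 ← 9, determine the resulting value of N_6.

Under do(N_4=9), the mechanism N_4 = -2*N_3 + N_2 - 3 is discarded; N_4 is fixed at 9.
N_2 = 5 if N_1 >= 6 else 6  [with N_1=0]  = 6
N_5 = N_4 + 2*N_2 + 2*N_1  [with N_4=9, N_2=6, N_1=0]  = 21
N_6 = |N_1 - N_5|  [with N_1=0, N_5=21]  = 21

21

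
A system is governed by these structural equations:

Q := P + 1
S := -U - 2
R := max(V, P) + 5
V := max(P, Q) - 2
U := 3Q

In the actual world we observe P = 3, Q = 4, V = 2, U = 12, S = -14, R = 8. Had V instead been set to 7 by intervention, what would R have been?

12

The intervention breaks the incoming arrows to V: V := max(P, Q) - 2 no longer applies, and V = 7.
R = max(V, P) + 5  [with V=7, P=3]  = 12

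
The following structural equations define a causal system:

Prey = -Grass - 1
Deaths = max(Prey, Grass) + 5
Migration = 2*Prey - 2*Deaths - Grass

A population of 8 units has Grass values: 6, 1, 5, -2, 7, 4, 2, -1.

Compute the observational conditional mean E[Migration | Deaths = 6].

Observing Deaths=6 restricts to units where Deaths's equation naturally yields 6: Grass ∈ {1, -2}. In that subpopulation Migration = -17, -8, mean -12.5.

-12.5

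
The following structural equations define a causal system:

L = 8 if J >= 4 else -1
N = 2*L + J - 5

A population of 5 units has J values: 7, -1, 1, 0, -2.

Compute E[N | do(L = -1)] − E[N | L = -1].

do(L=-1) breaks L's dependence on J. With L=-1 fixed, N across the units is 0, -8, -6, -7, -9, mean -6.
Observing L=-1 restricts to units where L's equation naturally yields -1: J ∈ {-1, 1, 0, -2}. In that subpopulation N = -8, -6, -7, -9, mean -7.5.
Difference = -6 − (-7.5) = 1.5.

1.5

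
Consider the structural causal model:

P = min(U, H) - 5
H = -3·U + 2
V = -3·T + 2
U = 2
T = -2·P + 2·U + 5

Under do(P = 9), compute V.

do(P=9) replaces the equation P = min(U, H) - 5 with the constant P = 9.
T = -2·P + 2·U + 5  [with P=9, U=2]  = -9
V = -3·T + 2  [with T=-9]  = 29

29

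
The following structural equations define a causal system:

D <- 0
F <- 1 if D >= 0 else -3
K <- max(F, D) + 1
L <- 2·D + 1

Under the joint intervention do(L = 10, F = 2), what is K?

3

Setting L = 10, F = 2 by intervention discards those variables' equations.
K = max(F, D) + 1  [with F=2, D=0]  = 3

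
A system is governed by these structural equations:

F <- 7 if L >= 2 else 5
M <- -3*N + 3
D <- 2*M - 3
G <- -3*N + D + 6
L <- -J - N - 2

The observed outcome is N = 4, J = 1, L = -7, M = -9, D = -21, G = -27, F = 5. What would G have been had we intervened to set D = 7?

The intervention breaks the incoming arrows to D: D <- 2*M - 3 no longer applies, and D = 7.
G = -3*N + D + 6  [with N=4, D=7]  = 1

1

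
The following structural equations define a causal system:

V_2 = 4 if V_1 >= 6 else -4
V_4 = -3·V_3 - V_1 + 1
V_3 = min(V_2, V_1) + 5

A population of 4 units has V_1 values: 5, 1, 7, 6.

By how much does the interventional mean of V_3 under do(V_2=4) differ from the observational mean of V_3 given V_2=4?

Under do(V_2=4), V_2's equation is replaced by V_2=4 for every unit. Per-unit V_3: 9, 6, 9, 9. Mean = 8.25.
E[V_3|V_2=4] averages over only the 2 units with V_2=4 (V_1 = 7, 6): V_3 = 9, 9, mean 9.
Difference = 8.25 − 9 = -0.75.

-0.75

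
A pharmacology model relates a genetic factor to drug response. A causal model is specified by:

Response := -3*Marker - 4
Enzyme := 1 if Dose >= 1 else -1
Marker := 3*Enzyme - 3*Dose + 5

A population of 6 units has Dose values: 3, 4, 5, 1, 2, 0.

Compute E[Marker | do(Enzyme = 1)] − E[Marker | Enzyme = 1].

1.5

do(Enzyme=1) breaks Enzyme's dependence on Dose. With Enzyme=1 fixed, Marker across the units is -1, -4, -7, 5, 2, 8, mean 0.5.
E[Marker|Enzyme=1] averages over only the 5 units with Enzyme=1 (Dose = 3, 4, 5, 1, 2): Marker = -1, -4, -7, 5, 2, mean -1.
Difference = 0.5 − (-1) = 1.5.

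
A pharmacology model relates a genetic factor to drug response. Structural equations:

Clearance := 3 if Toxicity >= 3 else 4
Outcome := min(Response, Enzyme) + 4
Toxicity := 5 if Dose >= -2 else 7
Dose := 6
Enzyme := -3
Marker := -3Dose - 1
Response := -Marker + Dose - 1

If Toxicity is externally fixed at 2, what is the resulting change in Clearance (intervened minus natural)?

The intervention breaks the incoming arrows to Toxicity: Toxicity := 5 if Dose >= -2 else 7 no longer applies, and Toxicity = 2.
Clearance = 3 if Toxicity >= 3 else 4  [with Toxicity=2]  = 4
Without intervention: Toxicity = 5 if Dose >= -2 else 7  [with Dose=6]  = 5; Clearance = 3 if Toxicity >= 3 else 4  [with Toxicity=5]  = 3.
Change = 4 − 3 = 1.

1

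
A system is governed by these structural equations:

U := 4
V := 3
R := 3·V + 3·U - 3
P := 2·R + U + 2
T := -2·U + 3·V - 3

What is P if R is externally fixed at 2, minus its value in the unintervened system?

The intervention breaks the incoming arrows to R: R := 3·V + 3·U - 3 no longer applies, and R = 2.
P = 2·R + U + 2  [with R=2, U=4]  = 10
Without intervention: R = 3·V + 3·U - 3  [with V=3, U=4]  = 18; P = 2·R + U + 2  [with R=18, U=4]  = 42.
Change = 10 − 42 = -32.

-32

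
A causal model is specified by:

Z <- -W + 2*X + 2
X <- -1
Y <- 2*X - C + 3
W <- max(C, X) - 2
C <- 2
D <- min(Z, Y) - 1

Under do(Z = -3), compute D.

Under do(Z=-3), the mechanism Z <- -W + 2*X + 2 is discarded; Z is fixed at -3.
Y = 2*X - C + 3  [with X=-1, C=2]  = -1
D = min(Z, Y) - 1  [with Z=-3, Y=-1]  = -4

-4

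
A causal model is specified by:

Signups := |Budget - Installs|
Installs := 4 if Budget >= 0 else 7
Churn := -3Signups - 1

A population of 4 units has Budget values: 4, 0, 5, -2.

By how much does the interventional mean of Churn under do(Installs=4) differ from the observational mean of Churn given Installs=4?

-3.25

Every unit gets Installs=4 under the intervention. Churn values become -1, -13, -4, -19; E[Churn|do(Installs=4)] = -9.25.
E[Churn|Installs=4] averages over only the 3 units with Installs=4 (Budget = 4, 0, 5): Churn = -1, -13, -4, mean -6.
Difference = -9.25 − (-6) = -3.25.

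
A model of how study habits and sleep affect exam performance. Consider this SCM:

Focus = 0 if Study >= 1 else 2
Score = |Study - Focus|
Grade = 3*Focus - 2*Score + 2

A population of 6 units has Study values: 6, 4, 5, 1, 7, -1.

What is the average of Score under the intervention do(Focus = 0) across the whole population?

The intervention sets Focus=0 in all 6 units regardless of Study. Recomputing Score per unit gives 6, 4, 5, 1, 7, 1; average 4.

4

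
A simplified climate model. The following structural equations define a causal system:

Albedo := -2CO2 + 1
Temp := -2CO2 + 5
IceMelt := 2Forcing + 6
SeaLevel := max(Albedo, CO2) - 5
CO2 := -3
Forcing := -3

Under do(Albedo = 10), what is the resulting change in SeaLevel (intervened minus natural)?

3

The intervention breaks the incoming arrows to Albedo: Albedo := -2CO2 + 1 no longer applies, and Albedo = 10.
SeaLevel = max(Albedo, CO2) - 5  [with Albedo=10, CO2=-3]  = 5
Without intervention: Albedo = -2CO2 + 1  [with CO2=-3]  = 7; SeaLevel = max(Albedo, CO2) - 5  [with Albedo=7, CO2=-3]  = 2.
Change = 5 − 2 = 3.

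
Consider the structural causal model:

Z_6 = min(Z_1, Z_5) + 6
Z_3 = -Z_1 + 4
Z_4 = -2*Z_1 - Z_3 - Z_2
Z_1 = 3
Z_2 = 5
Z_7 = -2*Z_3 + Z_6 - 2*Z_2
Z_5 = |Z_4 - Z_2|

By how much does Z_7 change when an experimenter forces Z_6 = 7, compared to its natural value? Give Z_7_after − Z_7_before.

Intervening sets Z_6 = 7 and removes its equation (Z_6 = min(Z_1, Z_5) + 6).
Z_3 = -Z_1 + 4  [with Z_1=3]  = 1
Z_7 = -2*Z_3 + Z_6 - 2*Z_2  [with Z_3=1, Z_6=7, Z_2=5]  = -5
Without intervention: Z_3 = -Z_1 + 4  [with Z_1=3]  = 1; Z_4 = -2*Z_1 - Z_3 - Z_2  [with Z_1=3, Z_3=1, Z_2=5]  = -12; Z_5 = |Z_4 - Z_2|  [with Z_4=-12, Z_2=5]  = 17; Z_6 = min(Z_1, Z_5) + 6  [with Z_1=3, Z_5=17]  = 9; Z_7 = -2*Z_3 + Z_6 - 2*Z_2  [with Z_3=1, Z_6=9, Z_2=5]  = -3.
Change = -5 − (-3) = -2.

-2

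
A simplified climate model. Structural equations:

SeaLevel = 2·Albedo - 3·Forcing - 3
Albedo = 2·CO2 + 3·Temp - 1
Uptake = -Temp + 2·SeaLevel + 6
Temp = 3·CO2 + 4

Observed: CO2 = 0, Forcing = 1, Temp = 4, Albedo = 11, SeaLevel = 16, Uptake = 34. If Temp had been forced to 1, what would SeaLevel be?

-2

do(Temp=1) replaces the equation Temp = 3·CO2 + 4 with the constant Temp = 1.
Albedo = 2·CO2 + 3·Temp - 1  [with CO2=0, Temp=1]  = 2
SeaLevel = 2·Albedo - 3·Forcing - 3  [with Albedo=2, Forcing=1]  = -2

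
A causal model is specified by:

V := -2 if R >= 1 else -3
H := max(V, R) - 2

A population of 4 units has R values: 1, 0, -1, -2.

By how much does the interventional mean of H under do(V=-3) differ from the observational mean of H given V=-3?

0.5

do(V=-3) breaks V's dependence on R. With V=-3 fixed, H across the units is -1, -2, -3, -4, mean -2.5.
Observing V=-3 restricts to units where V's equation naturally yields -3: R ∈ {0, -1, -2}. In that subpopulation H = -2, -3, -4, mean -3.
Difference = -2.5 − (-3) = 0.5.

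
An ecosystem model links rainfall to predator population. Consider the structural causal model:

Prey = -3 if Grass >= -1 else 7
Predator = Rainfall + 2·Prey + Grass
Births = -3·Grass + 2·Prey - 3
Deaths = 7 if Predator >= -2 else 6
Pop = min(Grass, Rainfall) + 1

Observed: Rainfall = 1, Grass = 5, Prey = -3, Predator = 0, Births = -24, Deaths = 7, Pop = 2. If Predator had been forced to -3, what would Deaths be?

6

Under do(Predator=-3), the mechanism Predator = Rainfall + 2·Prey + Grass is discarded; Predator is fixed at -3.
Deaths = 7 if Predator >= -2 else 6  [with Predator=-3]  = 6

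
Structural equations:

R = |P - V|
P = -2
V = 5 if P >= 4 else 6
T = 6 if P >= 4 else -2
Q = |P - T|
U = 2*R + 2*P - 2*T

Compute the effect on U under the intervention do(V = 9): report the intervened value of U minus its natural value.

Under do(V=9), the mechanism V = 5 if P >= 4 else 6 is discarded; V is fixed at 9.
R = |P - V|  [with P=-2, V=9]  = 11
T = 6 if P >= 4 else -2  [with P=-2]  = -2
U = 2*R + 2*P - 2*T  [with R=11, P=-2, T=-2]  = 22
Without intervention: V = 5 if P >= 4 else 6  [with P=-2]  = 6; R = |P - V|  [with P=-2, V=6]  = 8; T = 6 if P >= 4 else -2  [with P=-2]  = -2; U = 2*R + 2*P - 2*T  [with R=8, P=-2, T=-2]  = 16.
Change = 22 − 16 = 6.

6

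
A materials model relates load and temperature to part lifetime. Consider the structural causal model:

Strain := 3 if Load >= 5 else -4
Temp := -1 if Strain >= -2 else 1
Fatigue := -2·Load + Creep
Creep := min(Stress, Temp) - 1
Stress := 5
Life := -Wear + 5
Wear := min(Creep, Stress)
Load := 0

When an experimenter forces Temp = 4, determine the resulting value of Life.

do(Temp=4) replaces the equation Temp := -1 if Strain >= -2 else 1 with the constant Temp = 4.
Creep = min(Stress, Temp) - 1  [with Stress=5, Temp=4]  = 3
Wear = min(Creep, Stress)  [with Creep=3, Stress=5]  = 3
Life = -Wear + 5  [with Wear=3]  = 2

2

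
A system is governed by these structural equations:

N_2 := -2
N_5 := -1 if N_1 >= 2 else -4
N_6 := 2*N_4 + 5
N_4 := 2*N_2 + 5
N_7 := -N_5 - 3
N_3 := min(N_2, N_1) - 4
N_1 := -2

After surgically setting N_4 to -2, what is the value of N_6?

1

Under do(N_4=-2), the mechanism N_4 := 2*N_2 + 5 is discarded; N_4 is fixed at -2.
N_6 = 2*N_4 + 5  [with N_4=-2]  = 1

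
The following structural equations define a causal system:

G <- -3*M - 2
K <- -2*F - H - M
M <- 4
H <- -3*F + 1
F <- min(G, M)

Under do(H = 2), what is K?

22

Intervening sets H = 2 and removes its equation (H <- -3*F + 1).
G = -3*M - 2  [with M=4]  = -14
F = min(G, M)  [with G=-14, M=4]  = -14
K = -2*F - H - M  [with F=-14, H=2, M=4]  = 22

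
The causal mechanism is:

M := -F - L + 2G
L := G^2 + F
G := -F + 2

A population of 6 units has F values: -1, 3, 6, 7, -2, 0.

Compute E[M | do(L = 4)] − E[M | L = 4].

do(L=4) breaks L's dependence on F. With L=4 fixed, M across the units is 3, -9, -18, -21, 6, 0, mean -6.5.
Observing L=4 restricts to units where L's equation naturally yields 4: F ∈ {3, 0}. In that subpopulation M = -9, 0, mean -4.5.
Difference = -6.5 − (-4.5) = -2.

-2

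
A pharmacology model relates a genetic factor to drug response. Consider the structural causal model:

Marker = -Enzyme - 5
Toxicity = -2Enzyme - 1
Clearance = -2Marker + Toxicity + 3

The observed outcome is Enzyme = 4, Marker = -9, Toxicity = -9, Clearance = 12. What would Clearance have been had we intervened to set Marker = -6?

6

Under do(Marker=-6), the mechanism Marker = -Enzyme - 5 is discarded; Marker is fixed at -6.
Toxicity = -2Enzyme - 1  [with Enzyme=4]  = -9
Clearance = -2Marker + Toxicity + 3  [with Marker=-6, Toxicity=-9]  = 6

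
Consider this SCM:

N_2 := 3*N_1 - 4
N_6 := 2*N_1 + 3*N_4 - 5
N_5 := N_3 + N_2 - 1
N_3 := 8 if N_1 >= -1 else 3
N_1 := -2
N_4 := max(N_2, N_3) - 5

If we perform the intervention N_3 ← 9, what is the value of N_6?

3

The intervention breaks the incoming arrows to N_3: N_3 := 8 if N_1 >= -1 else 3 no longer applies, and N_3 = 9.
N_2 = 3*N_1 - 4  [with N_1=-2]  = -10
N_4 = max(N_2, N_3) - 5  [with N_2=-10, N_3=9]  = 4
N_6 = 2*N_1 + 3*N_4 - 5  [with N_1=-2, N_4=4]  = 3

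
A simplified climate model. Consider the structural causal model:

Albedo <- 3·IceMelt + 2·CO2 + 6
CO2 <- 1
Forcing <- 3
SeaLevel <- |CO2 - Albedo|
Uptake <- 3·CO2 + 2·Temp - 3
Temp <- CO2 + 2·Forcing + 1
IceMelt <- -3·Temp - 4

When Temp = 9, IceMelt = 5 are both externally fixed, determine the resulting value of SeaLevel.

22

Setting Temp = 9, IceMelt = 5 by intervention discards those variables' equations.
Albedo = 3·IceMelt + 2·CO2 + 6  [with IceMelt=5, CO2=1]  = 23
SeaLevel = |CO2 - Albedo|  [with CO2=1, Albedo=23]  = 22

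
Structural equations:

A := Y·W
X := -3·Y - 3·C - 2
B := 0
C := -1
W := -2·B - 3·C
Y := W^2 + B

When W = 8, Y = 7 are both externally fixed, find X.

Setting W = 8, Y = 7 by intervention discards those variables' equations.
X = -3·Y - 3·C - 2  [with Y=7, C=-1]  = -20

-20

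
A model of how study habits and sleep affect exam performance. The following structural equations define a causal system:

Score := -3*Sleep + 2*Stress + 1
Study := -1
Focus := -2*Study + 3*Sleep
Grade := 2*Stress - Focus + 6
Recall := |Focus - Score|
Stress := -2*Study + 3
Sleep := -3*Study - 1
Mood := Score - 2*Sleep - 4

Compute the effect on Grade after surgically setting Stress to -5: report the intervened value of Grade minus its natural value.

-20

The intervention breaks the incoming arrows to Stress: Stress := -2*Study + 3 no longer applies, and Stress = -5.
Sleep = -3*Study - 1  [with Study=-1]  = 2
Focus = -2*Study + 3*Sleep  [with Study=-1, Sleep=2]  = 8
Grade = 2*Stress - Focus + 6  [with Stress=-5, Focus=8]  = -12
Without intervention: Sleep = -3*Study - 1  [with Study=-1]  = 2; Stress = -2*Study + 3  [with Study=-1]  = 5; Focus = -2*Study + 3*Sleep  [with Study=-1, Sleep=2]  = 8; Grade = 2*Stress - Focus + 6  [with Stress=5, Focus=8]  = 8.
Change = -12 − 8 = -20.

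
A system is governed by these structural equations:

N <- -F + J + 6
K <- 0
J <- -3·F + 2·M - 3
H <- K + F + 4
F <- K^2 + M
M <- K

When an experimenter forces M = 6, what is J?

do(M=6) replaces the equation M <- K with the constant M = 6.
F = K^2 + M  [with K=0, M=6]  = 6
J = -3·F + 2·M - 3  [with F=6, M=6]  = -9

-9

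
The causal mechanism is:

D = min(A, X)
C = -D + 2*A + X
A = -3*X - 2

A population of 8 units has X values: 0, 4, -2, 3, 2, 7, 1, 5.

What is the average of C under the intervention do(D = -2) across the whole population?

-14.5

Under do(D=-2), D's equation is replaced by D=-2 for every unit. Per-unit C: -2, -22, 8, -17, -12, -37, -7, -27. Mean = -14.5.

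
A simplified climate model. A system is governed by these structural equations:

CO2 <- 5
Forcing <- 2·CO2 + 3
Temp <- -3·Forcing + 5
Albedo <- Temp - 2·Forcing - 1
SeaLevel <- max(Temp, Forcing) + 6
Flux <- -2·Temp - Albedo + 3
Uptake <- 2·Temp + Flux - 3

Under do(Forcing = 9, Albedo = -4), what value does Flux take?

51

The joint intervention fixes Forcing = 9, Albedo = -4, removing each variable's own equation.
Temp = -3·Forcing + 5  [with Forcing=9]  = -22
Flux = -2·Temp - Albedo + 3  [with Temp=-22, Albedo=-4]  = 51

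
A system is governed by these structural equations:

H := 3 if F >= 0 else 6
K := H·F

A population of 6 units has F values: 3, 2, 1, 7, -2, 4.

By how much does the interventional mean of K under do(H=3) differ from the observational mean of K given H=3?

-2.7

do(H=3) breaks H's dependence on F. With H=3 fixed, K across the units is 9, 6, 3, 21, -6, 12, mean 7.5.
Observing H=3 restricts to units where H's equation naturally yields 3: F ∈ {3, 2, 1, 7, 4}. In that subpopulation K = 9, 6, 3, 21, 12, mean 10.2.
Difference = 7.5 − 10.2 = -2.7.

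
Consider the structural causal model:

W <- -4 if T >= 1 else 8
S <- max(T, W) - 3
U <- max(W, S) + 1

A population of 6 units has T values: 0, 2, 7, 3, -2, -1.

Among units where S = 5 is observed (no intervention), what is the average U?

E[U|S=5] averages over only the 3 units with S=5 (T = 0, -2, -1): U = 9, 9, 9, mean 9.

9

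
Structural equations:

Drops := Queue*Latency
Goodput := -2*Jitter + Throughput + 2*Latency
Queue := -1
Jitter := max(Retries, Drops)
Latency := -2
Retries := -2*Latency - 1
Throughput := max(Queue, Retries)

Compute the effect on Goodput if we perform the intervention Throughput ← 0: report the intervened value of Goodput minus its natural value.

-3

Intervening sets Throughput = 0 and removes its equation (Throughput := max(Queue, Retries)).
Drops = Queue*Latency  [with Queue=-1, Latency=-2]  = 2
Retries = -2*Latency - 1  [with Latency=-2]  = 3
Jitter = max(Retries, Drops)  [with Retries=3, Drops=2]  = 3
Goodput = -2*Jitter + Throughput + 2*Latency  [with Jitter=3, Throughput=0, Latency=-2]  = -10
Without intervention: Drops = Queue*Latency  [with Queue=-1, Latency=-2]  = 2; Retries = -2*Latency - 1  [with Latency=-2]  = 3; Jitter = max(Retries, Drops)  [with Retries=3, Drops=2]  = 3; Throughput = max(Queue, Retries)  [with Queue=-1, Retries=3]  = 3; Goodput = -2*Jitter + Throughput + 2*Latency  [with Jitter=3, Throughput=3, Latency=-2]  = -7.
Change = -10 − (-7) = -3.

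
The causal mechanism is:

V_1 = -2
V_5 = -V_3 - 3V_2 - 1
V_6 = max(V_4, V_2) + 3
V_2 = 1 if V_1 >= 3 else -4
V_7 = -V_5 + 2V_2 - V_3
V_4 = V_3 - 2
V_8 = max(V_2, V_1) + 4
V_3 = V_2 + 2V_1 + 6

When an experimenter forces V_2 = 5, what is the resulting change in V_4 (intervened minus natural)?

Under do(V_2=5), the mechanism V_2 = 1 if V_1 >= 3 else -4 is discarded; V_2 is fixed at 5.
V_3 = V_2 + 2V_1 + 6  [with V_2=5, V_1=-2]  = 7
V_4 = V_3 - 2  [with V_3=7]  = 5
Without intervention: V_2 = 1 if V_1 >= 3 else -4  [with V_1=-2]  = -4; V_3 = V_2 + 2V_1 + 6  [with V_2=-4, V_1=-2]  = -2; V_4 = V_3 - 2  [with V_3=-2]  = -4.
Change = 5 − (-4) = 9.

9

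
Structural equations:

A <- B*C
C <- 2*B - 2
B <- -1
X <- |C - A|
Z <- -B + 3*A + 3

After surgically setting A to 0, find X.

4

The intervention breaks the incoming arrows to A: A <- B*C no longer applies, and A = 0.
C = 2*B - 2  [with B=-1]  = -4
X = |C - A|  [with C=-4, A=0]  = 4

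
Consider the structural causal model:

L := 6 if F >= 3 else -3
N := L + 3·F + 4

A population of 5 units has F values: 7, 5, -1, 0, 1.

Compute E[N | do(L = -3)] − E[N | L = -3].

7.2

do(L=-3) breaks L's dependence on F. With L=-3 fixed, N across the units is 22, 16, -2, 1, 4, mean 8.2.
E[N|L=-3] averages over only the 3 units with L=-3 (F = -1, 0, 1): N = -2, 1, 4, mean 1.
Difference = 8.2 − 1 = 7.2.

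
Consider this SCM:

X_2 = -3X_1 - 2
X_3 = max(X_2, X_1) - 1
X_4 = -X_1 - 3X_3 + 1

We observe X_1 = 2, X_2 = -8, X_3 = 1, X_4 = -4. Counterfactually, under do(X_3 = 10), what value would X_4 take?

The intervention breaks the incoming arrows to X_3: X_3 = max(X_2, X_1) - 1 no longer applies, and X_3 = 10.
X_4 = -X_1 - 3X_3 + 1  [with X_1=2, X_3=10]  = -31

-31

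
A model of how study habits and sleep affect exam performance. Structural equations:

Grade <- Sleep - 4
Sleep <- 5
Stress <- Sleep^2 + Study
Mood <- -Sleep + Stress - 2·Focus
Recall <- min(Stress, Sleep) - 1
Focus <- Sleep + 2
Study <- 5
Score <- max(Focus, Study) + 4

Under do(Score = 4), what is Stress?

do(Score=4) replaces the equation Score <- max(Focus, Study) + 4 with the constant Score = 4.
Stress is not downstream of the intervention, so its value is determined by the original equations.
Stress = Sleep^2 + Study  [with Sleep=5, Study=5]  = 30

30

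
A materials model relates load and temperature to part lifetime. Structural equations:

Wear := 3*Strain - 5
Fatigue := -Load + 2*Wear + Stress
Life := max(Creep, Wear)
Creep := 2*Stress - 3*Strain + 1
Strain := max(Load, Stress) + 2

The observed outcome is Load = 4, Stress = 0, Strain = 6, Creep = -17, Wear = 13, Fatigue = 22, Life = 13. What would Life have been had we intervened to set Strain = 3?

4

The intervention breaks the incoming arrows to Strain: Strain := max(Load, Stress) + 2 no longer applies, and Strain = 3.
Creep = 2*Stress - 3*Strain + 1  [with Stress=0, Strain=3]  = -8
Wear = 3*Strain - 5  [with Strain=3]  = 4
Life = max(Creep, Wear)  [with Creep=-8, Wear=4]  = 4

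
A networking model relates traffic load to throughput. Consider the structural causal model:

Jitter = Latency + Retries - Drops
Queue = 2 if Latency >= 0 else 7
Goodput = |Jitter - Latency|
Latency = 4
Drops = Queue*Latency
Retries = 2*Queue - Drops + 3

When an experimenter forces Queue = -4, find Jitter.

do(Queue=-4) replaces the equation Queue = 2 if Latency >= 0 else 7 with the constant Queue = -4.
Drops = Queue*Latency  [with Queue=-4, Latency=4]  = -16
Retries = 2*Queue - Drops + 3  [with Queue=-4, Drops=-16]  = 11
Jitter = Latency + Retries - Drops  [with Latency=4, Retries=11, Drops=-16]  = 31

31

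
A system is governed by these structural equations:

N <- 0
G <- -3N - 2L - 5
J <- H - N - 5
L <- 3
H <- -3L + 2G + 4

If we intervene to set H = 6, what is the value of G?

Under do(H=6), the mechanism H <- -3L + 2G + 4 is discarded; H is fixed at 6.
Since G is not a descendant of the intervened variable, it is unaffected.
G = -3N - 2L - 5  [with N=0, L=3]  = -11

-11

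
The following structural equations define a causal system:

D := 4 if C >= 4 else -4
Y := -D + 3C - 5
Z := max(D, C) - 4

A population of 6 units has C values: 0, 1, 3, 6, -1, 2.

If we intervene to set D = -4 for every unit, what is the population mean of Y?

4.5

Every unit gets D=-4 under the intervention. Y values become -1, 2, 8, 17, -4, 5; E[Y|do(D=-4)] = 4.5.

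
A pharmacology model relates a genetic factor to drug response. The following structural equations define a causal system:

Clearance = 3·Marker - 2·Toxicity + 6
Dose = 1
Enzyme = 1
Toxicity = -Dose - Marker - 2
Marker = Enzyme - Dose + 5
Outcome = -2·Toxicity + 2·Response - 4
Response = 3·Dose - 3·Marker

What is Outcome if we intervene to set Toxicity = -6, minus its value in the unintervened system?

-4

Under do(Toxicity=-6), the mechanism Toxicity = -Dose - Marker - 2 is discarded; Toxicity is fixed at -6.
Marker = Enzyme - Dose + 5  [with Enzyme=1, Dose=1]  = 5
Response = 3·Dose - 3·Marker  [with Dose=1, Marker=5]  = -12
Outcome = -2·Toxicity + 2·Response - 4  [with Toxicity=-6, Response=-12]  = -16
Without intervention: Marker = Enzyme - Dose + 5  [with Enzyme=1, Dose=1]  = 5; Response = 3·Dose - 3·Marker  [with Dose=1, Marker=5]  = -12; Toxicity = -Dose - Marker - 2  [with Dose=1, Marker=5]  = -8; Outcome = -2·Toxicity + 2·Response - 4  [with Toxicity=-8, Response=-12]  = -12.
Change = -16 − (-12) = -4.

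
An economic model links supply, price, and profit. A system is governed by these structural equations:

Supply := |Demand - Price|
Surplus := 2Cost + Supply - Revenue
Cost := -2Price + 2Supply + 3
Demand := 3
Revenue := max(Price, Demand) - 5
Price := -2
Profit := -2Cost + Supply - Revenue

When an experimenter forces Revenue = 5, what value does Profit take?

-34

The intervention breaks the incoming arrows to Revenue: Revenue := max(Price, Demand) - 5 no longer applies, and Revenue = 5.
Supply = |Demand - Price|  [with Demand=3, Price=-2]  = 5
Cost = -2Price + 2Supply + 3  [with Price=-2, Supply=5]  = 17
Profit = -2Cost + Supply - Revenue  [with Cost=17, Supply=5, Revenue=5]  = -34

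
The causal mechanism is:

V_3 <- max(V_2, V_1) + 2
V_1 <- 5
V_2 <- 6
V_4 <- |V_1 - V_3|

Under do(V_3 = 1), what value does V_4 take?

The intervention breaks the incoming arrows to V_3: V_3 <- max(V_2, V_1) + 2 no longer applies, and V_3 = 1.
V_4 = |V_1 - V_3|  [with V_1=5, V_3=1]  = 4

4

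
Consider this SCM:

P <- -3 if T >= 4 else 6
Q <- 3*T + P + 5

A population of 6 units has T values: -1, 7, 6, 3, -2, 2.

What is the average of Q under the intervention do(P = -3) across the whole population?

The intervention sets P=-3 in all 6 units regardless of T. Recomputing Q per unit gives -1, 23, 20, 11, -4, 8; average 9.5.

9.5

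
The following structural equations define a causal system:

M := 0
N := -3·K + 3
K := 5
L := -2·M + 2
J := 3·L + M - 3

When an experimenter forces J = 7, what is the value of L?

2

Under do(J=7), the mechanism J := 3·L + M - 3 is discarded; J is fixed at 7.
Since L is not a descendant of the intervened variable, it is unaffected.
L = -2·M + 2  [with M=0]  = 2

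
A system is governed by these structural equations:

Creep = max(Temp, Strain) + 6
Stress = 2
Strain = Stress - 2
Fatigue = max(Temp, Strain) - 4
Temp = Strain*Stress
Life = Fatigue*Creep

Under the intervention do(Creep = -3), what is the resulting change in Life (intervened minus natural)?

Under do(Creep=-3), the mechanism Creep = max(Temp, Strain) + 6 is discarded; Creep is fixed at -3.
Strain = Stress - 2  [with Stress=2]  = 0
Temp = Strain*Stress  [with Strain=0, Stress=2]  = 0
Fatigue = max(Temp, Strain) - 4  [with Temp=0, Strain=0]  = -4
Life = Fatigue*Creep  [with Fatigue=-4, Creep=-3]  = 12
Without intervention: Strain = Stress - 2  [with Stress=2]  = 0; Temp = Strain*Stress  [with Strain=0, Stress=2]  = 0; Creep = max(Temp, Strain) + 6  [with Temp=0, Strain=0]  = 6; Fatigue = max(Temp, Strain) - 4  [with Temp=0, Strain=0]  = -4; Life = Fatigue*Creep  [with Fatigue=-4, Creep=6]  = -24.
Change = 12 − (-24) = 36.

36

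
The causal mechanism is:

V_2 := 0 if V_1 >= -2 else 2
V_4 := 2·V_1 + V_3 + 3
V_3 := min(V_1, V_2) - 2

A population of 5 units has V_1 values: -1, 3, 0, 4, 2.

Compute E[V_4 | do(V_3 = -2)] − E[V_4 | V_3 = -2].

-1.3

The intervention sets V_3=-2 in all 5 units regardless of V_1. Recomputing V_4 per unit gives -1, 7, 1, 9, 5; average 4.2.
Observing V_3=-2 restricts to units where V_3's equation naturally yields -2: V_1 ∈ {3, 0, 4, 2}. In that subpopulation V_4 = 7, 1, 9, 5, mean 5.5.
Difference = 4.2 − 5.5 = -1.3.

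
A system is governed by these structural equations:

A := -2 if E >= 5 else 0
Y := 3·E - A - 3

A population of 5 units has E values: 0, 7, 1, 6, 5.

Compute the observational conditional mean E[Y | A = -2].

E[Y|A=-2] averages over only the 3 units with A=-2 (E = 7, 6, 5): Y = 20, 17, 14, mean 17.

17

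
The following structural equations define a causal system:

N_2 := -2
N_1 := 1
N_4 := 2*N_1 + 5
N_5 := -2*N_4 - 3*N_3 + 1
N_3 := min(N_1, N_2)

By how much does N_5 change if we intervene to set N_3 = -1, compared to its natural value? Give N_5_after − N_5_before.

do(N_3=-1) replaces the equation N_3 := min(N_1, N_2) with the constant N_3 = -1.
N_4 = 2*N_1 + 5  [with N_1=1]  = 7
N_5 = -2*N_4 - 3*N_3 + 1  [with N_4=7, N_3=-1]  = -10
Without intervention: N_3 = min(N_1, N_2)  [with N_1=1, N_2=-2]  = -2; N_4 = 2*N_1 + 5  [with N_1=1]  = 7; N_5 = -2*N_4 - 3*N_3 + 1  [with N_4=7, N_3=-2]  = -7.
Change = -10 − (-7) = -3.

-3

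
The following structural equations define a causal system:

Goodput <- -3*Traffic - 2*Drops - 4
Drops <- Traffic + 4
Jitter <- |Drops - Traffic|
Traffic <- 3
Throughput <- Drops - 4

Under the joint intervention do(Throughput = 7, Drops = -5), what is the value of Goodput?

-3

The joint intervention fixes Throughput = 7, Drops = -5, removing each variable's own equation.
Goodput = -3*Traffic - 2*Drops - 4  [with Traffic=3, Drops=-5]  = -3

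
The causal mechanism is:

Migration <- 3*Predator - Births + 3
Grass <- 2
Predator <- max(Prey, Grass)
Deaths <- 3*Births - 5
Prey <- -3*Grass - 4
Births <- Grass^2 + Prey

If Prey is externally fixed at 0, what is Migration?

5

Under do(Prey=0), the mechanism Prey <- -3*Grass - 4 is discarded; Prey is fixed at 0.
Predator = max(Prey, Grass)  [with Prey=0, Grass=2]  = 2
Births = Grass^2 + Prey  [with Grass=2, Prey=0]  = 4
Migration = 3*Predator - Births + 3  [with Predator=2, Births=4]  = 5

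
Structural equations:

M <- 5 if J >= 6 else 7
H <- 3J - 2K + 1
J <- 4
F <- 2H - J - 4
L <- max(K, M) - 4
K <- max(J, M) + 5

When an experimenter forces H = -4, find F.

Under do(H=-4), the mechanism H <- 3J - 2K + 1 is discarded; H is fixed at -4.
F = 2H - J - 4  [with H=-4, J=4]  = -16

-16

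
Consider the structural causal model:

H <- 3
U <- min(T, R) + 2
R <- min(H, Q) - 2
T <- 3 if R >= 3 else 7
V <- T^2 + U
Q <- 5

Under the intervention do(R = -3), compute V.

The intervention breaks the incoming arrows to R: R <- min(H, Q) - 2 no longer applies, and R = -3.
T = 3 if R >= 3 else 7  [with R=-3]  = 7
U = min(T, R) + 2  [with T=7, R=-3]  = -1
V = T^2 + U  [with T=7, U=-1]  = 48

48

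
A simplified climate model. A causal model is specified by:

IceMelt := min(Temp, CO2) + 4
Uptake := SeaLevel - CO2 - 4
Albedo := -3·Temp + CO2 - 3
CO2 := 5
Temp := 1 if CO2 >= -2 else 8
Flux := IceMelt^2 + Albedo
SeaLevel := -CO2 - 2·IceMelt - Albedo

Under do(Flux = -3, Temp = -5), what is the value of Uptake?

-29

Setting Flux = -3, Temp = -5 by intervention discards those variables' equations.
IceMelt = min(Temp, CO2) + 4  [with Temp=-5, CO2=5]  = -1
Albedo = -3·Temp + CO2 - 3  [with Temp=-5, CO2=5]  = 17
SeaLevel = -CO2 - 2·IceMelt - Albedo  [with CO2=5, IceMelt=-1, Albedo=17]  = -20
Uptake = SeaLevel - CO2 - 4  [with SeaLevel=-20, CO2=5]  = -29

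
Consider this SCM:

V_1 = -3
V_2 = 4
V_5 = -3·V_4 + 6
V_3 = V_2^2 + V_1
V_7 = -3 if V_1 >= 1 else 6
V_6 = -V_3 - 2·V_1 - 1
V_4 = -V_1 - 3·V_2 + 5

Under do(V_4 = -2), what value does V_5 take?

12

Intervening sets V_4 = -2 and removes its equation (V_4 = -V_1 - 3·V_2 + 5).
V_5 = -3·V_4 + 6  [with V_4=-2]  = 12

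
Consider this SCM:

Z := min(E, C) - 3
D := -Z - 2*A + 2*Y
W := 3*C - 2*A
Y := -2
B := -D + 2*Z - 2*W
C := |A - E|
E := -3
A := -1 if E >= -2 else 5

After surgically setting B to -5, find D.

Intervening sets B = -5 and removes its equation (B := -D + 2*Z - 2*W).
Since D is not a descendant of the intervened variable, it is unaffected.
A = -1 if E >= -2 else 5  [with E=-3]  = 5
C = |A - E|  [with A=5, E=-3]  = 8
Z = min(E, C) - 3  [with E=-3, C=8]  = -6
D = -Z - 2*A + 2*Y  [with Z=-6, A=5, Y=-2]  = -8

-8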